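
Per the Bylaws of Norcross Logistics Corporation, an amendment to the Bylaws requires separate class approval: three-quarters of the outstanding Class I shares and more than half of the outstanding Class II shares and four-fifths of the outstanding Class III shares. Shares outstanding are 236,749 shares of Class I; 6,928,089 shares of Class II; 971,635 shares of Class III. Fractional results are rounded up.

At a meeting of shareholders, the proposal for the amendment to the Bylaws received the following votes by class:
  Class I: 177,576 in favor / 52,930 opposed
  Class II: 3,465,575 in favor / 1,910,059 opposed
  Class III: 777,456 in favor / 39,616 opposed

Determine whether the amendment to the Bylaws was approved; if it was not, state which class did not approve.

Class I: 3/4 of 236749 = 177561.75, rounded up to 177562; 177,562 required, 177,576 in favor — approved.
Class II: a majority of 6928089 is 3464045; 3,464,045 required, 3,465,575 in favor — approved.
Class III: 4/5 of 971635 = 777308; 777,308 required, 777,456 in favor — approved.

Approved — every class gave the required vote.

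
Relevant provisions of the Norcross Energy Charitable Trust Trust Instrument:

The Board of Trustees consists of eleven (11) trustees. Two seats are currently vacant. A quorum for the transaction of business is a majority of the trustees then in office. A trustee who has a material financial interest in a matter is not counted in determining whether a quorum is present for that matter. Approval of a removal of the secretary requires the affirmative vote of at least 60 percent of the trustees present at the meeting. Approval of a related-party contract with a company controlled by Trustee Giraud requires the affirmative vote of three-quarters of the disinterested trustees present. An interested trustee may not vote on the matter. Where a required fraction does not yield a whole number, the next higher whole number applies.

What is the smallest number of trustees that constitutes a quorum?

A majority of 9 is 5.

5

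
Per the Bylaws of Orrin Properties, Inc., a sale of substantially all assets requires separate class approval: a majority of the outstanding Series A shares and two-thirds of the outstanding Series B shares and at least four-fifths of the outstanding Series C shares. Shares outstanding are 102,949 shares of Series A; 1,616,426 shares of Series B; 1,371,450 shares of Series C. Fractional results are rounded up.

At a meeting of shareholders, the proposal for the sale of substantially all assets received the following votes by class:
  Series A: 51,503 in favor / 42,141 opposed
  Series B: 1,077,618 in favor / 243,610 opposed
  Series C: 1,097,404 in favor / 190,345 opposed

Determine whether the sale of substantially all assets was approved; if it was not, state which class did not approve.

Approved — every class gave the required vote.

Series A: a majority of 102949 is 51475; 51,475 required, 51,503 in favor — approved.
Series B: 2/3 of 1616426 = 1077617.33, rounded up to 1077618; 1,077,618 required, 1,077,618 in favor — approved.
Series C: 4/5 of 1371450 = 1097160; 1,097,160 required, 1,097,404 in favor — approved.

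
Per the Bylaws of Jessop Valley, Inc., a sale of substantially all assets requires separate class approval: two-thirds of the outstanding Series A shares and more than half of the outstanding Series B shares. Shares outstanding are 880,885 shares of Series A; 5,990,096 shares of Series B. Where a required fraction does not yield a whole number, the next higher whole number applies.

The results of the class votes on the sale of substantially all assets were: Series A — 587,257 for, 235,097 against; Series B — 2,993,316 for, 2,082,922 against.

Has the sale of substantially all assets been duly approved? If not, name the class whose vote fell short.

Not approved — the Series B shares did not give the required vote.

Series A: 2/3 of 880885 = 587256.67, rounded up to 587257; 587,257 required, 587,257 in favor — approved.
Series B: a majority of 5990096 is 2995049; 2,995,049 required, 2,993,316 in favor — not approved.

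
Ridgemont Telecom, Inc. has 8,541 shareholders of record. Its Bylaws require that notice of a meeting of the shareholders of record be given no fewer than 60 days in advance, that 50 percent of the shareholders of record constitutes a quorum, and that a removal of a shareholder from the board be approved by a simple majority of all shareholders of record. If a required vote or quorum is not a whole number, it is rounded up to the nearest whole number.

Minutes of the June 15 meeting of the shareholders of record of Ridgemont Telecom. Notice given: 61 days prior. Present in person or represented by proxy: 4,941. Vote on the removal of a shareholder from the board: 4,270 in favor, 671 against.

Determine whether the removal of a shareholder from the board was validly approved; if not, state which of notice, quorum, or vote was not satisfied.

Notice: 61 days given; 60 required. Satisfied.
Quorum: 50% of 8,541 = 4,270.50, rounded up to 4,271; 4,941 present. Satisfied.
Vote: requires a majority of all shareholders of record (8,541); a majority of 8541 is 4271, so 4,271 needed; 4,270 in favor. Not satisfied.

Invalid — vote requirement not satisfied.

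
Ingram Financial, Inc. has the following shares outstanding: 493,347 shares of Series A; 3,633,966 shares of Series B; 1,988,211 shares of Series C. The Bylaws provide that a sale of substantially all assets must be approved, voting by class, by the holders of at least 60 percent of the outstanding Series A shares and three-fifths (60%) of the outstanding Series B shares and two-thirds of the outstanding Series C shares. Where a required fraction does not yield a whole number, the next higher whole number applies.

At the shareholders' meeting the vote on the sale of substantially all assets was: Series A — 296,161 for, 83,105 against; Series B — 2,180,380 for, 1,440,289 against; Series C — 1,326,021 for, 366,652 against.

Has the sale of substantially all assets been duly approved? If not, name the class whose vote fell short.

Series A: 3/5 of 493347 = 296008.20, rounded up to 296009; 296,009 required, 296,161 in favor — approved.
Series B: 3/5 of 3633966 = 2180379.60, rounded up to 2180380; 2,180,380 required, 2,180,380 in favor — approved.
Series C: 2/3 of 1988211 = 1325474; 1,325,474 required, 1,326,021 in favor — approved.

Approved — every class gave the required vote.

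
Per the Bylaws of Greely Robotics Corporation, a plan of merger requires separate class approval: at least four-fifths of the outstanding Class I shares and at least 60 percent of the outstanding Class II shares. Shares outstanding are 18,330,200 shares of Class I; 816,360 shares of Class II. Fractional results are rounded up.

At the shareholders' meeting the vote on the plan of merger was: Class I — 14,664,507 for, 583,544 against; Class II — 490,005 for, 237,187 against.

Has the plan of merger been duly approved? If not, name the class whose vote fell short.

Class I: 4/5 of 18330200 = 14664160; 14,664,160 required, 14,664,507 in favor — approved.
Class II: 3/5 of 816360 = 489816; 489,816 required, 490,005 in favor — approved.

Approved — every class gave the required vote.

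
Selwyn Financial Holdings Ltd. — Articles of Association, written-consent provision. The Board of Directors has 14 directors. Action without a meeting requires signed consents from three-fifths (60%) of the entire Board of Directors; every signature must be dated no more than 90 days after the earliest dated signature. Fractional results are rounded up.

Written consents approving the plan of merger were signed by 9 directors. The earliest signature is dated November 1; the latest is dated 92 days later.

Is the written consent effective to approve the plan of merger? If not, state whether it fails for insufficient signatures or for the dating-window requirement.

Not effective — dating-window requirement not satisfied.

Signatures required: three-fifths (60%) of 14 — 3/5 of 14 = 8.40, rounded up to 9, so 9 needed; 9 signed. Sufficient.
Dating window: the latest signature is 92 days after the earliest; the limit is 90 days. Outside the window.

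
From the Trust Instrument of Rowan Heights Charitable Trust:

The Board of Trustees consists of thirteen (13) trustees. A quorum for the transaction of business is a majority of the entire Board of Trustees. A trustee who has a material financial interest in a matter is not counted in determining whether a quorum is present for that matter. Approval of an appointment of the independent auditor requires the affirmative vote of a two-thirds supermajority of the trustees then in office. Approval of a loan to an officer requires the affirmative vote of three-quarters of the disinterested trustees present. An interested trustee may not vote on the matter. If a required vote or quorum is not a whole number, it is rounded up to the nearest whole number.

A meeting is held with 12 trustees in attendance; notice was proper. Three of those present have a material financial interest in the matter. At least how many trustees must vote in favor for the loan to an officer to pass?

7

The loan to an officer requires three-fourths of the disinterested trustees present (12 − 3 = 9).
3/4 of 9 = 6.75, rounded up to 7.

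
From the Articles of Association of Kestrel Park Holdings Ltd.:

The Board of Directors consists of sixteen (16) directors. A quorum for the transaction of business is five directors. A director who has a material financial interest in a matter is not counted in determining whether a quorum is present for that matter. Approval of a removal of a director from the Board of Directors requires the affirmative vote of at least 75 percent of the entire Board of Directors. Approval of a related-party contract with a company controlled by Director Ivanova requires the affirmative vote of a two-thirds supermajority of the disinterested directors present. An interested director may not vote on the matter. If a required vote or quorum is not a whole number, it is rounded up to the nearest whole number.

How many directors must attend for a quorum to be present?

5

The quorum is fixed at 5.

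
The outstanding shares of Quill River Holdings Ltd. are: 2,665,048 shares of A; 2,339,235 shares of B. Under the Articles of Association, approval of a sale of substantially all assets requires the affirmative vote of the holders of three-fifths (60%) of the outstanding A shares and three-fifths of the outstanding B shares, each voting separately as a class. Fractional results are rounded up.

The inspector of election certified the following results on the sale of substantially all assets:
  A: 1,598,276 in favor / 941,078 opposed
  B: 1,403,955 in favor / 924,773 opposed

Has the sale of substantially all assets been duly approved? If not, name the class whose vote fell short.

Not approved — the A shares did not give the required vote.

A: 3/5 of 2665048 = 1599028.80, rounded up to 1599029; 1,599,029 required, 1,598,276 in favor — not approved.
B: 3/5 of 2339235 = 1403541; 1,403,541 required, 1,403,955 in favor — approved.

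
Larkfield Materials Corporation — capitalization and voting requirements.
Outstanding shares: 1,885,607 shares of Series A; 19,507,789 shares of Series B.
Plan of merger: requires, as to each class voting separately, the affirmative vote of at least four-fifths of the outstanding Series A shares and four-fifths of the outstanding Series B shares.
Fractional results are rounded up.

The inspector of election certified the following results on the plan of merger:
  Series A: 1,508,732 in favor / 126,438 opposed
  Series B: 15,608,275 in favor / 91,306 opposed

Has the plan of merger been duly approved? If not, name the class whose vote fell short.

Approved — every class gave the required vote.

Series A: 4/5 of 1885607 = 1508485.60, rounded up to 1508486; 1,508,486 required, 1,508,732 in favor — approved.
Series B: 4/5 of 19507789 = 15606231.20, rounded up to 15606232; 15,606,232 required, 15,608,275 in favor — approved.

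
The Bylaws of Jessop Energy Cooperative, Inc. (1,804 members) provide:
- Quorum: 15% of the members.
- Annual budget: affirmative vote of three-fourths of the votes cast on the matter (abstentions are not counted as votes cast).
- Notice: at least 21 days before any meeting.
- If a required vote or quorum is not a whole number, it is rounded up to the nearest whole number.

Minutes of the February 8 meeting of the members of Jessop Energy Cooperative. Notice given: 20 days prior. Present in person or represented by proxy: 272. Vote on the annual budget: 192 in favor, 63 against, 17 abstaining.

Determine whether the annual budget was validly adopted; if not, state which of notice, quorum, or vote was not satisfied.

Notice: 20 days given; 21 required. Not satisfied.
Quorum: 15% of 1,804 = 270.60, rounded up to 271; 272 present. Satisfied.
Vote: requires three-fourths of the votes cast (272 − 17 abstaining = 255); 3/4 of 255 = 191.25, rounded up to 192, so 192 needed; 192 in favor. Satisfied.

Invalid — notice requirement not satisfied.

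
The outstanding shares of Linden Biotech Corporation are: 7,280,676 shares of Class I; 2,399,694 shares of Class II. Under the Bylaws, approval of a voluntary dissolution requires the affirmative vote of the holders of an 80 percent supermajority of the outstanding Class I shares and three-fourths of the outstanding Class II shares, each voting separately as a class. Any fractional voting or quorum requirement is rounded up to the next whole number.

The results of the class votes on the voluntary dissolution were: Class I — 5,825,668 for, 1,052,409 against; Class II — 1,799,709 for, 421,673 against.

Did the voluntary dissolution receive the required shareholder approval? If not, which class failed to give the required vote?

Not approved — the Class II shares did not give the required vote.

Class I: 4/5 of 7280676 = 5824540.80, rounded up to 5824541; 5,824,541 required, 5,825,668 in favor — approved.
Class II: 3/4 of 2399694 = 1799770.50, rounded up to 1799771; 1,799,771 required, 1,799,709 in favor — not approved.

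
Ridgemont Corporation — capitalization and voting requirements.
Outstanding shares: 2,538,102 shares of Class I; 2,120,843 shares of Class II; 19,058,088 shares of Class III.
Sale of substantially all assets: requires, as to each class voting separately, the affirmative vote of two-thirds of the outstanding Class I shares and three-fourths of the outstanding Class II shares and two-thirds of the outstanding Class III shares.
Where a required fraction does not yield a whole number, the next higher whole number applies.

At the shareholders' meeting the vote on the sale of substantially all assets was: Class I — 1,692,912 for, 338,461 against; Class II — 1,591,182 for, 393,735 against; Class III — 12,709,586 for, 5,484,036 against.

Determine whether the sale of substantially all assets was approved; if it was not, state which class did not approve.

Approved — every class gave the required vote.

Class I: 2/3 of 2538102 = 1692068; 1,692,068 required, 1,692,912 in favor — approved.
Class II: 3/4 of 2120843 = 1590632.25, rounded up to 1590633; 1,590,633 required, 1,591,182 in favor — approved.
Class III: 2/3 of 19058088 = 12705392; 12,705,392 required, 12,709,586 in favor — approved.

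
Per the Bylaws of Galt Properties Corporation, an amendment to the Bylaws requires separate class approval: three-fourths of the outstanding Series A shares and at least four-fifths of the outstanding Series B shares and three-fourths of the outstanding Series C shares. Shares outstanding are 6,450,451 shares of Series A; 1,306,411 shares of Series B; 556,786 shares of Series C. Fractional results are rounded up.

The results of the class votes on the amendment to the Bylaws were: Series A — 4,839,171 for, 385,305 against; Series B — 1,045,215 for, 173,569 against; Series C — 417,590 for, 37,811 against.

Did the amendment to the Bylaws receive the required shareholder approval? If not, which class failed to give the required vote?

Series A: 3/4 of 6450451 = 4837838.25, rounded up to 4837839; 4,837,839 required, 4,839,171 in favor — approved.
Series B: 4/5 of 1306411 = 1045128.80, rounded up to 1045129; 1,045,129 required, 1,045,215 in favor — approved.
Series C: 3/4 of 556786 = 417589.50, rounded up to 417590; 417,590 required, 417,590 in favor — approved.

Approved — every class gave the required vote.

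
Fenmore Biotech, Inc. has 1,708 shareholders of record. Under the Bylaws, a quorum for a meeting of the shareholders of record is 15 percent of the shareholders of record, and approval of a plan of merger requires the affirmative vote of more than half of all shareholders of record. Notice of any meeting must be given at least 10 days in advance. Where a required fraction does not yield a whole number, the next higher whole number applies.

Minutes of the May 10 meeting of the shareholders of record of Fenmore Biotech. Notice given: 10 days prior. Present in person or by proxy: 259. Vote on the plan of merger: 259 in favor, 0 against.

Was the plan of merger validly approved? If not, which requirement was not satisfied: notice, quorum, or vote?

Invalid — vote requirement not satisfied.

Notice: 10 days given; 10 required. Satisfied.
Quorum: 15% of 1,708 = 256.20, rounded up to 257; 259 present. Satisfied.
Vote: requires a majority of all shareholders of record (1,708); a majority of 1708 is 855, so 855 needed; 259 in favor. Not satisfied.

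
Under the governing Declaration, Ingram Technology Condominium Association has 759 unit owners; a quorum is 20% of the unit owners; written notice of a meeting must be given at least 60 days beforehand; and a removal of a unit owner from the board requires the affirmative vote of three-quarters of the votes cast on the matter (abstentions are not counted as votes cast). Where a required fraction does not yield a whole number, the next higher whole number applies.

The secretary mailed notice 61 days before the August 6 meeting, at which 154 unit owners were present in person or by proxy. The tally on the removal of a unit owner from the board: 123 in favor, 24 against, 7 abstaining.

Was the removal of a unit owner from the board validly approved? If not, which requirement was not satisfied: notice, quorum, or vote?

Notice: 61 days given; 60 required. Satisfied.
Quorum: 20% of 759 = 151.80, rounded up to 152; 154 present. Satisfied.
Vote: requires three-fourths of the votes cast (154 − 7 abstaining = 147); 3/4 of 147 = 110.25, rounded up to 111, so 111 needed; 123 in favor. Satisfied.

Valid — all requirements satisfied.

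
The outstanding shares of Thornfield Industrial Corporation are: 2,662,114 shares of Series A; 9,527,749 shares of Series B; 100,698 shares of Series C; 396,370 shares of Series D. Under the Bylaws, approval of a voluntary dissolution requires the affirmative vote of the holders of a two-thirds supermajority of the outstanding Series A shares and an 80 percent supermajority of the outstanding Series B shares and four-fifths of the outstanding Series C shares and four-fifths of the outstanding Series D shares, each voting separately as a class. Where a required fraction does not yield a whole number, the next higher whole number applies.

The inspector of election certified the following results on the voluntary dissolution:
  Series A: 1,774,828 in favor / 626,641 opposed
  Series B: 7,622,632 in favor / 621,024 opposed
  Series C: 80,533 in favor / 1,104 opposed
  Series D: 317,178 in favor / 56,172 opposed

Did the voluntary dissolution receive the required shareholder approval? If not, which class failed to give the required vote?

Series A: 2/3 of 2662114 = 1774742.67, rounded up to 1774743; 1,774,743 required, 1,774,828 in favor — approved.
Series B: 4/5 of 9527749 = 7622199.20, rounded up to 7622200; 7,622,200 required, 7,622,632 in favor — approved.
Series C: 4/5 of 100698 = 80558.40, rounded up to 80559; 80,559 required, 80,533 in favor — not approved.
Series D: 4/5 of 396370 = 317096; 317,096 required, 317,178 in favor — approved.

Not approved — the Series C shares did not give the required vote.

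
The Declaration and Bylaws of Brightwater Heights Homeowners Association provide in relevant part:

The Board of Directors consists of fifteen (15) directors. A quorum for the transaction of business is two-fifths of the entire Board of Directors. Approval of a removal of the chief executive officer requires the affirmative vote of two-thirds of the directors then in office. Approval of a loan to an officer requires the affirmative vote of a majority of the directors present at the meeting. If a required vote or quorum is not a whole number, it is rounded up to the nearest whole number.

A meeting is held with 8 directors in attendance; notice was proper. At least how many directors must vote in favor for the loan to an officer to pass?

The loan to an officer requires a majority of the directors present (8).
A majority of 8 is 5.

5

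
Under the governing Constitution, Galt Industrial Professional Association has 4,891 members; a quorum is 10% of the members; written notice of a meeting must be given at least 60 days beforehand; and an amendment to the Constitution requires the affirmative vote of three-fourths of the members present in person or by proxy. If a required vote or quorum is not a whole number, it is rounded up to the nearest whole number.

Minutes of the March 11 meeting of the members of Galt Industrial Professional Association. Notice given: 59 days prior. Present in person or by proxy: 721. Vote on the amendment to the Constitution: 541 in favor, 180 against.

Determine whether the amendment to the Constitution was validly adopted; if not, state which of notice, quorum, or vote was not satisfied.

Invalid — notice requirement not satisfied.

Notice: 59 days given; 60 required. Not satisfied.
Quorum: 10% of 4,891 = 489.10, rounded up to 490; 721 present. Satisfied.
Vote: requires three-fourths of those present (721); 3/4 of 721 = 540.75, rounded up to 541, so 541 needed; 541 in favor. Satisfied.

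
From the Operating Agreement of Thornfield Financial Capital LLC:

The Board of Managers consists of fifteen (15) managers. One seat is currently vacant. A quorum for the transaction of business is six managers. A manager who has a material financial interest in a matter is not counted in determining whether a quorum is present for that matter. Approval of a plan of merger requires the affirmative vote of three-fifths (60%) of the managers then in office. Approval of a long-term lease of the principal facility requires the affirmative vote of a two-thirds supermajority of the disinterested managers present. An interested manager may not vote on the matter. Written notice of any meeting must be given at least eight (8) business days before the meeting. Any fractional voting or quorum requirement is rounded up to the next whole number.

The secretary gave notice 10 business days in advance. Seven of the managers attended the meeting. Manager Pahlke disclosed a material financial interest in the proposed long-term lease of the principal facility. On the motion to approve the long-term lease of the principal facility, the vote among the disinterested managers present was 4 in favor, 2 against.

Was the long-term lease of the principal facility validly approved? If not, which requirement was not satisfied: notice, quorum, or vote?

Notice: 10 business days given; 8 required (10 ≥ 8). Satisfied.
Quorum: 7 present, but the 1 interested manager does not count, leaving 6. Quorum is 6. Satisfied.
Vote: the long-term lease of the principal facility requires two-thirds of the disinterested managers present (7 − 1 = 6). 2/3 of 6 = 4, so 4 affirmative votes are needed; 4 voted in favor. Satisfied.

Valid — all requirements satisfied.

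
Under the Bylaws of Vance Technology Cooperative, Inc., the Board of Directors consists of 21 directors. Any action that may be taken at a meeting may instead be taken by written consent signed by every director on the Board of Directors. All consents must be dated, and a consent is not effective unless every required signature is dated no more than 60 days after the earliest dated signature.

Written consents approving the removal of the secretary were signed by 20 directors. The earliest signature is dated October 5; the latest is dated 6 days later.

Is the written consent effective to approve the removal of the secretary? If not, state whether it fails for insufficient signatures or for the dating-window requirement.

Signatures required: all of 21 — unanimous means all 21, so 21 needed; 20 signed. Insufficient.
Dating window: the latest signature is 6 days after the earliest; the limit is 60 days. Within the window.

Not effective — insufficient signatures.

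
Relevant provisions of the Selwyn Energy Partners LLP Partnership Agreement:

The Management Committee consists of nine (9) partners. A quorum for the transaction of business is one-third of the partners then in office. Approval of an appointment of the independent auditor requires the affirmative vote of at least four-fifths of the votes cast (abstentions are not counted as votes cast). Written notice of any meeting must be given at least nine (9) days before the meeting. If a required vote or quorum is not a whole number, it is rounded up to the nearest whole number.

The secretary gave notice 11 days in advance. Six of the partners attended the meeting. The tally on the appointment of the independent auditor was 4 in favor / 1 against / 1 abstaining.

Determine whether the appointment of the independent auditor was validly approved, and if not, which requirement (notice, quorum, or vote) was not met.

Notice: 11 days given; 9 required (11 ≥ 9). Satisfied.
Quorum: 6 present; quorum is 3. Satisfied.
Vote: the appointment of the independent auditor requires four-fifths of the votes cast (6 present − 1 abstaining = 5). 4/5 of 5 = 4, so 4 affirmative votes are needed; 4 voted in favor. Satisfied.

Valid — all requirements satisfied.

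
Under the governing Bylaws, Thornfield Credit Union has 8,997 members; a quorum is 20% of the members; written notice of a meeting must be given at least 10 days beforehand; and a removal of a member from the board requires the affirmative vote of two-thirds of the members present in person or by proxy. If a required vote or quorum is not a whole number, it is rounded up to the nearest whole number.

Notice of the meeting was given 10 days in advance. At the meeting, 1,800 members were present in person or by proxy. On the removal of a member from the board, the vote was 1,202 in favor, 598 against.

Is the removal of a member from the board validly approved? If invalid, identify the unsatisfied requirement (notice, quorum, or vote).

Valid — all requirements satisfied.

Notice: 10 days given; 10 required. Satisfied.
Quorum: 20% of 8,997 = 1,799.40, rounded up to 1,800; 1,800 present. Satisfied.
Vote: requires two-thirds of those present (1,800); 2/3 of 1800 = 1200, so 1,200 needed; 1,202 in favor. Satisfied.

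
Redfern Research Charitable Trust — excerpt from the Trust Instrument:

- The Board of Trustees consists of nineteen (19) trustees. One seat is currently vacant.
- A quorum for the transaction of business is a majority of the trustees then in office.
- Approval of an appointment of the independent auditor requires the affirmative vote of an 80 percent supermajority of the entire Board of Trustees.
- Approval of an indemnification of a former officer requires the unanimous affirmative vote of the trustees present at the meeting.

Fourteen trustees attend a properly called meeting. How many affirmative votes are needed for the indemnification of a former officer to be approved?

14

The indemnification of a former officer requires the unanimous vote of the trustees present (14).
Unanimous means all 14.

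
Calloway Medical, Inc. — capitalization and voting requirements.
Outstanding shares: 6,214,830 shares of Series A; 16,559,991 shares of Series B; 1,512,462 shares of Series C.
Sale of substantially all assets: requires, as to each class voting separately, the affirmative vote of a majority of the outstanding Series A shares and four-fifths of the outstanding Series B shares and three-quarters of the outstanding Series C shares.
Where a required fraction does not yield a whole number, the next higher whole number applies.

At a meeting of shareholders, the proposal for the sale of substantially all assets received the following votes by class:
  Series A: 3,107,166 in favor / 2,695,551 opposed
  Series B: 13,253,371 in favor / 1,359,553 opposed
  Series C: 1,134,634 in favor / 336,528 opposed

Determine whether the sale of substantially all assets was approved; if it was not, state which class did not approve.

Not approved — the Series A shares did not give the required vote.

Series A: a majority of 6214830 is 3107416; 3,107,416 required, 3,107,166 in favor — not approved.
Series B: 4/5 of 16559991 = 13247992.80, rounded up to 13247993; 13,247,993 required, 13,253,371 in favor — approved.
Series C: 3/4 of 1512462 = 1134346.50, rounded up to 1134347; 1,134,347 required, 1,134,634 in favor — approved.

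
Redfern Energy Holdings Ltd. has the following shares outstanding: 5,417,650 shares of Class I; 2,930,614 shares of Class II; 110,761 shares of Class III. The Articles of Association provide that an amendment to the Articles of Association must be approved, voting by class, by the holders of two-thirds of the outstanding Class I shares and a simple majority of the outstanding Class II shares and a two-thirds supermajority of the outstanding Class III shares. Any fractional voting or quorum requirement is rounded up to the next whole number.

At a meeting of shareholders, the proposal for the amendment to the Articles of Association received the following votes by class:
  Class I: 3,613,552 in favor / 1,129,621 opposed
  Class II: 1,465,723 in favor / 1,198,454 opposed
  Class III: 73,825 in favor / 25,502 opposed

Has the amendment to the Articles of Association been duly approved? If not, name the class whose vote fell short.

Not approved — the Class III shares did not give the required vote.

Class I: 2/3 of 5417650 = 3611766.67, rounded up to 3611767; 3,611,767 required, 3,613,552 in favor — approved.
Class II: a majority of 2930614 is 1465308; 1,465,308 required, 1,465,723 in favor — approved.
Class III: 2/3 of 110761 = 73840.67, rounded up to 73841; 73,841 required, 73,825 in favor — not approved.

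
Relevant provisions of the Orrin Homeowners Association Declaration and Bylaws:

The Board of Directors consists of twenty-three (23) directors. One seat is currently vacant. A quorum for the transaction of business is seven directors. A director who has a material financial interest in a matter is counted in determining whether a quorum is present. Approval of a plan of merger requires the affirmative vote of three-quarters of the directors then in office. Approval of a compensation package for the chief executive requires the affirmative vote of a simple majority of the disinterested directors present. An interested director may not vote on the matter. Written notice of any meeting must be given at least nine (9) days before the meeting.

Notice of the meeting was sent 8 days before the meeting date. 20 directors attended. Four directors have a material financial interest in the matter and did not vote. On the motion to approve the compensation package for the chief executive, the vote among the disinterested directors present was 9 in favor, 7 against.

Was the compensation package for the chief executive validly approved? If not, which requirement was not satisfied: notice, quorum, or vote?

Invalid — notice requirement not satisfied.

Notice: 8 days given; 9 required (8 < 9). Not satisfied.
Quorum: 20 present (interested directors count toward quorum); quorum is 7. Satisfied.
Vote: the compensation package for the chief executive requires a majority of the disinterested directors present (20 − 4 = 16). A majority of 16 is 9, so 9 affirmative votes are needed; 9 voted in favor. Satisfied.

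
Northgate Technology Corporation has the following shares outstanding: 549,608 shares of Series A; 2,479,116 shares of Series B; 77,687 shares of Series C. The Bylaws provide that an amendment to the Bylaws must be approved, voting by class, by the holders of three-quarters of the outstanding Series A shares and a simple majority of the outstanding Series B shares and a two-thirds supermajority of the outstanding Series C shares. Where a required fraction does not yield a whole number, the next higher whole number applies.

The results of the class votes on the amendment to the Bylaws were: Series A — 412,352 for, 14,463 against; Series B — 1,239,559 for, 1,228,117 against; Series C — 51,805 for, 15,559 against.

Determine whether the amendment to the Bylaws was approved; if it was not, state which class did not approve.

Approved — every class gave the required vote.

Series A: 3/4 of 549608 = 412206; 412,206 required, 412,352 in favor — approved.
Series B: a majority of 2479116 is 1239559; 1,239,559 required, 1,239,559 in favor — approved.
Series C: 2/3 of 77687 = 51791.33, rounded up to 51792; 51,792 required, 51,805 in favor — approved.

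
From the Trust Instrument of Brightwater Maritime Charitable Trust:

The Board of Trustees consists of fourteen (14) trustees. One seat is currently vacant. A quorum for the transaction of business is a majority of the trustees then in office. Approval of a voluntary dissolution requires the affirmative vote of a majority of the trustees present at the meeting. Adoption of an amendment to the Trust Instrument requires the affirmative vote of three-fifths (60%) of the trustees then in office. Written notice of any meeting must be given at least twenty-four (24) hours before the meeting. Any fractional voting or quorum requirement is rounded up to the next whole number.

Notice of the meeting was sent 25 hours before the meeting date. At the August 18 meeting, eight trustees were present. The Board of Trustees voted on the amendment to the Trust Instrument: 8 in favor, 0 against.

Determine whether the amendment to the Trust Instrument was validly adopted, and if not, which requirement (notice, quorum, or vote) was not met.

Notice: 25 hours given; 24 required (25 ≥ 24). Satisfied.
Quorum: 8 present; quorum is 7. Satisfied.
Vote: the amendment to the Trust Instrument requires three-fifths of the trustees then in office (13). 3/5 of 13 = 7.80, rounded up to 8, so 8 affirmative votes are needed; 8 voted in favor. Satisfied.

Valid — all requirements satisfied.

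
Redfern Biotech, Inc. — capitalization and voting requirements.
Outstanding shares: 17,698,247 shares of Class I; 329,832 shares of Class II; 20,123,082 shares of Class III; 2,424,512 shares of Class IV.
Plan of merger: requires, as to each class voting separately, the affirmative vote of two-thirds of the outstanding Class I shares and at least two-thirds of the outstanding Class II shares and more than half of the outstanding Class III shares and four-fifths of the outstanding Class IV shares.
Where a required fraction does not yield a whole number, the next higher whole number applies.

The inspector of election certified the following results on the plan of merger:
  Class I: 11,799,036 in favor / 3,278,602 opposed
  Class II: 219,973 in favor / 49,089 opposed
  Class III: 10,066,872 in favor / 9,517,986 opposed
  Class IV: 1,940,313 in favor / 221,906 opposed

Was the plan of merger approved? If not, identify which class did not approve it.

Approved — every class gave the required vote.

Class I: 2/3 of 17698247 = 11798831.33, rounded up to 11798832; 11,798,832 required, 11,799,036 in favor — approved.
Class II: 2/3 of 329832 = 219888; 219,888 required, 219,973 in favor — approved.
Class III: a majority of 20123082 is 10061542; 10,061,542 required, 10,066,872 in favor — approved.
Class IV: 4/5 of 2424512 = 1939609.60, rounded up to 1939610; 1,939,610 required, 1,940,313 in favor — approved.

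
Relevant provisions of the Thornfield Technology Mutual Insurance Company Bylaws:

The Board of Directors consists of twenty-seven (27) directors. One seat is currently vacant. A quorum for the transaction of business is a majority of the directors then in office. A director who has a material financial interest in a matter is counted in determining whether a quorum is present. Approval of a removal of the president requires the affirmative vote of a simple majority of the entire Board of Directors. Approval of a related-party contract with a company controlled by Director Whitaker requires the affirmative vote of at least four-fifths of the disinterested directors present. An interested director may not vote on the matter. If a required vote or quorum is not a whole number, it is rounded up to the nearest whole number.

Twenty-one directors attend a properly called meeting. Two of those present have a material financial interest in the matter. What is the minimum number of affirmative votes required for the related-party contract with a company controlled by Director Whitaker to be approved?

The related-party contract with a company controlled by Director Whitaker requires four-fifths of the disinterested directors present (21 − 2 = 19).
4/5 of 19 = 15.20, rounded up to 16.

16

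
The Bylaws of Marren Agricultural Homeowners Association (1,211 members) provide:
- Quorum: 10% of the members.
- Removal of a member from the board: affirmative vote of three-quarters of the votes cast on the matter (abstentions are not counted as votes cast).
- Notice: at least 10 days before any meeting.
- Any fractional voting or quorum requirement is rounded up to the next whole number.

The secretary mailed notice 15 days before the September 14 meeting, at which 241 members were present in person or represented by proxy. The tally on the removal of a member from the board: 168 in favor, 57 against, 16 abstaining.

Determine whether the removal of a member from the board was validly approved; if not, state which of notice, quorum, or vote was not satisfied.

Notice: 15 days given; 10 required. Satisfied.
Quorum: 10% of 1,211 = 121.10, rounded up to 122; 241 present. Satisfied.
Vote: requires three-fourths of the votes cast (241 − 16 abstaining = 225); 3/4 of 225 = 168.75, rounded up to 169, so 169 needed; 168 in favor. Not satisfied.

Invalid — vote requirement not satisfied.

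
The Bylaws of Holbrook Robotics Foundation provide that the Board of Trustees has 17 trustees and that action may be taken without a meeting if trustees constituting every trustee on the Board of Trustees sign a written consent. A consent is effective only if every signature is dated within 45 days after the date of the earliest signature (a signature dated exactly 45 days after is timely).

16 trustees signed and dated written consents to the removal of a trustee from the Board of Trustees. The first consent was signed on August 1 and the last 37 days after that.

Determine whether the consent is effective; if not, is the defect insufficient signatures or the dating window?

Not effective — insufficient signatures.

Signatures required: every one of 17 — unanimous means all 17, so 17 needed; 16 signed. Insufficient.
Dating window: the latest signature is 37 days after the earliest; the limit is 45 days. Within the window.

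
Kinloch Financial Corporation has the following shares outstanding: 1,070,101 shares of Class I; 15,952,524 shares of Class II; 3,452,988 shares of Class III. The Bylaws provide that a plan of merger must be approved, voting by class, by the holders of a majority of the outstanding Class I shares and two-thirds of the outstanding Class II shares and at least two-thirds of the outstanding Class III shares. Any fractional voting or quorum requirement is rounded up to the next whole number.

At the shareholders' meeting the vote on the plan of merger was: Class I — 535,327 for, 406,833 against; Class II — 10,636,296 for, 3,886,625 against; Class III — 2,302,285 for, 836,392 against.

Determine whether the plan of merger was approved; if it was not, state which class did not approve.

Class I: a majority of 1070101 is 535051; 535,051 required, 535,327 in favor — approved.
Class II: 2/3 of 15952524 = 10635016; 10,635,016 required, 10,636,296 in favor — approved.
Class III: 2/3 of 3452988 = 2301992; 2,301,992 required, 2,302,285 in favor — approved.

Approved — every class gave the required vote.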